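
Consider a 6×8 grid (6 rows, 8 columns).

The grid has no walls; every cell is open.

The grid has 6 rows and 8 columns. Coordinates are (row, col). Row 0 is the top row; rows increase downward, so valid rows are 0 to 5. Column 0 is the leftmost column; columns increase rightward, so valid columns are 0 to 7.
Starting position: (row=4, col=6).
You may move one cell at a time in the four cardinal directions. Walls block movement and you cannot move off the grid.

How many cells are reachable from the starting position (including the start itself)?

BFS flood-fill from (row=4, col=6):
  Distance 0: (row=4, col=6)
  Distance 1: (row=3, col=6), (row=4, col=5), (row=4, col=7), (row=5, col=6)
  Distance 2: (row=2, col=6), (row=3, col=5), (row=3, col=7), (row=4, col=4), (row=5, col=5), (row=5, col=7)
  Distance 3: (row=1, col=6), (row=2, col=5), (row=2, col=7), (row=3, col=4), (row=4, col=3), (row=5, col=4)
  Distance 4: (row=0, col=6), (row=1, col=5), (row=1, col=7), (row=2, col=4), (row=3, col=3), (row=4, col=2), (row=5, col=3)
  Distance 5: (row=0, col=5), (row=0, col=7), (row=1, col=4), (row=2, col=3), (row=3, col=2), (row=4, col=1), (row=5, col=2)
  Distance 6: (row=0, col=4), (row=1, col=3), (row=2, col=2), (row=3, col=1), (row=4, col=0), (row=5, col=1)
  Distance 7: (row=0, col=3), (row=1, col=2), (row=2, col=1), (row=3, col=0), (row=5, col=0)
  Distance 8: (row=0, col=2), (row=1, col=1), (row=2, col=0)
  Distance 9: (row=0, col=1), (row=1, col=0)
  Distance 10: (row=0, col=0)
Total reachable: 48 (grid has 48 open cells total)

Answer: Reachable cells: 48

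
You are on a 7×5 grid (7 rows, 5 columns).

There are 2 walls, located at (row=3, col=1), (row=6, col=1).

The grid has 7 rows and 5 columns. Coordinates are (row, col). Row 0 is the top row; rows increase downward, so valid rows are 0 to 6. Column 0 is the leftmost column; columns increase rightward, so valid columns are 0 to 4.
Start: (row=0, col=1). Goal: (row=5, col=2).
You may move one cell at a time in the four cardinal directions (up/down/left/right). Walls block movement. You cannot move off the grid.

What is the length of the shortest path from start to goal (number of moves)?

Answer: Shortest path length: 6

Derivation:
BFS from (row=0, col=1) until reaching (row=5, col=2):
  Distance 0: (row=0, col=1)
  Distance 1: (row=0, col=0), (row=0, col=2), (row=1, col=1)
  Distance 2: (row=0, col=3), (row=1, col=0), (row=1, col=2), (row=2, col=1)
  Distance 3: (row=0, col=4), (row=1, col=3), (row=2, col=0), (row=2, col=2)
  Distance 4: (row=1, col=4), (row=2, col=3), (row=3, col=0), (row=3, col=2)
  Distance 5: (row=2, col=4), (row=3, col=3), (row=4, col=0), (row=4, col=2)
  Distance 6: (row=3, col=4), (row=4, col=1), (row=4, col=3), (row=5, col=0), (row=5, col=2)  <- goal reached here
One shortest path (6 moves): (row=0, col=1) -> (row=0, col=2) -> (row=1, col=2) -> (row=2, col=2) -> (row=3, col=2) -> (row=4, col=2) -> (row=5, col=2)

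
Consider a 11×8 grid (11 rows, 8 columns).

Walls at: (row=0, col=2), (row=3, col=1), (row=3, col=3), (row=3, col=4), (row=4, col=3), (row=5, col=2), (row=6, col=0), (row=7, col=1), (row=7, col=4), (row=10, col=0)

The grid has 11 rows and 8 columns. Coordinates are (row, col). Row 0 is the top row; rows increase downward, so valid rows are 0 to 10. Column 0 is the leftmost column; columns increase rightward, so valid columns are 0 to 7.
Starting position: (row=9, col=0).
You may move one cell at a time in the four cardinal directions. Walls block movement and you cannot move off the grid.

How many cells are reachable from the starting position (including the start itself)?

Answer: Reachable cells: 78

Derivation:
BFS flood-fill from (row=9, col=0):
  Distance 0: (row=9, col=0)
  Distance 1: (row=8, col=0), (row=9, col=1)
  Distance 2: (row=7, col=0), (row=8, col=1), (row=9, col=2), (row=10, col=1)
  Distance 3: (row=8, col=2), (row=9, col=3), (row=10, col=2)
  Distance 4: (row=7, col=2), (row=8, col=3), (row=9, col=4), (row=10, col=3)
  Distance 5: (row=6, col=2), (row=7, col=3), (row=8, col=4), (row=9, col=5), (row=10, col=4)
  Distance 6: (row=6, col=1), (row=6, col=3), (row=8, col=5), (row=9, col=6), (row=10, col=5)
  Distance 7: (row=5, col=1), (row=5, col=3), (row=6, col=4), (row=7, col=5), (row=8, col=6), (row=9, col=7), (row=10, col=6)
  Distance 8: (row=4, col=1), (row=5, col=0), (row=5, col=4), (row=6, col=5), (row=7, col=6), (row=8, col=7), (row=10, col=7)
  Distance 9: (row=4, col=0), (row=4, col=2), (row=4, col=4), (row=5, col=5), (row=6, col=6), (row=7, col=7)
  Distance 10: (row=3, col=0), (row=3, col=2), (row=4, col=5), (row=5, col=6), (row=6, col=7)
  Distance 11: (row=2, col=0), (row=2, col=2), (row=3, col=5), (row=4, col=6), (row=5, col=7)
  Distance 12: (row=1, col=0), (row=1, col=2), (row=2, col=1), (row=2, col=3), (row=2, col=5), (row=3, col=6), (row=4, col=7)
  Distance 13: (row=0, col=0), (row=1, col=1), (row=1, col=3), (row=1, col=5), (row=2, col=4), (row=2, col=6), (row=3, col=7)
  Distance 14: (row=0, col=1), (row=0, col=3), (row=0, col=5), (row=1, col=4), (row=1, col=6), (row=2, col=7)
  Distance 15: (row=0, col=4), (row=0, col=6), (row=1, col=7)
  Distance 16: (row=0, col=7)
Total reachable: 78 (grid has 78 open cells total)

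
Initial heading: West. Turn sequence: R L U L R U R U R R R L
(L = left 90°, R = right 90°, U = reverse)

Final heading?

Start: West
  R (right (90° clockwise)) -> North
  L (left (90° counter-clockwise)) -> West
  U (U-turn (180°)) -> East
  L (left (90° counter-clockwise)) -> North
  R (right (90° clockwise)) -> East
  U (U-turn (180°)) -> West
  R (right (90° clockwise)) -> North
  U (U-turn (180°)) -> South
  R (right (90° clockwise)) -> West
  R (right (90° clockwise)) -> North
  R (right (90° clockwise)) -> East
  L (left (90° counter-clockwise)) -> North
Final: North

Answer: Final heading: North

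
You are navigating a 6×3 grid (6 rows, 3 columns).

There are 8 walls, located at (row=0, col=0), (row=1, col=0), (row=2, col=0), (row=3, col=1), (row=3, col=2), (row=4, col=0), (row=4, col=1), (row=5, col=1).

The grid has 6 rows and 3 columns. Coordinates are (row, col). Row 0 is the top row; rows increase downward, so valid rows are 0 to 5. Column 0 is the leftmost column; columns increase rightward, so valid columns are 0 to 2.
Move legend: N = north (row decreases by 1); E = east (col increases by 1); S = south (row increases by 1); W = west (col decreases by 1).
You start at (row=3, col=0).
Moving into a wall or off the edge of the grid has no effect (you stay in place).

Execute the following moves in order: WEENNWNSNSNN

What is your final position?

Start: (row=3, col=0)
  W (west): blocked, stay at (row=3, col=0)
  E (east): blocked, stay at (row=3, col=0)
  E (east): blocked, stay at (row=3, col=0)
  N (north): blocked, stay at (row=3, col=0)
  N (north): blocked, stay at (row=3, col=0)
  W (west): blocked, stay at (row=3, col=0)
  N (north): blocked, stay at (row=3, col=0)
  S (south): blocked, stay at (row=3, col=0)
  N (north): blocked, stay at (row=3, col=0)
  S (south): blocked, stay at (row=3, col=0)
  N (north): blocked, stay at (row=3, col=0)
  N (north): blocked, stay at (row=3, col=0)
Final: (row=3, col=0)

Answer: Final position: (row=3, col=0)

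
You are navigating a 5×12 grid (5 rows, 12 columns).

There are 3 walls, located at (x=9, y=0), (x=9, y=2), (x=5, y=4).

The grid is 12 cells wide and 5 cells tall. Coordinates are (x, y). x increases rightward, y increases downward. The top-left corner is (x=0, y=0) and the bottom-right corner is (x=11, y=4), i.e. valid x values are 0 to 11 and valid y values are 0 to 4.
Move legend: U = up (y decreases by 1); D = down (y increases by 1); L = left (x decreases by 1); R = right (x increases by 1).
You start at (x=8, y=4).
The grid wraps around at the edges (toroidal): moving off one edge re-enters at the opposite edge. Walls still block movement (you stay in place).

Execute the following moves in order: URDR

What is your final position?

Start: (x=8, y=4)
  U (up): (x=8, y=4) -> (x=8, y=3)
  R (right): (x=8, y=3) -> (x=9, y=3)
  D (down): (x=9, y=3) -> (x=9, y=4)
  R (right): (x=9, y=4) -> (x=10, y=4)
Final: (x=10, y=4)

Answer: Final position: (x=10, y=4)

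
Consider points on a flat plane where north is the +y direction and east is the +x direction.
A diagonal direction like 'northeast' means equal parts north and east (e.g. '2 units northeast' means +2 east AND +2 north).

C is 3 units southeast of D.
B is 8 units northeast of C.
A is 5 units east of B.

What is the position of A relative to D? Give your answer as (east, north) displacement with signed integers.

Place D at the origin (east=0, north=0).
  C is 3 units southeast of D: delta (east=+3, north=-3); C at (east=3, north=-3).
  B is 8 units northeast of C: delta (east=+8, north=+8); B at (east=11, north=5).
  A is 5 units east of B: delta (east=+5, north=+0); A at (east=16, north=5).
Therefore A relative to D: (east=16, north=5).

Answer: A is at (east=16, north=5) relative to D.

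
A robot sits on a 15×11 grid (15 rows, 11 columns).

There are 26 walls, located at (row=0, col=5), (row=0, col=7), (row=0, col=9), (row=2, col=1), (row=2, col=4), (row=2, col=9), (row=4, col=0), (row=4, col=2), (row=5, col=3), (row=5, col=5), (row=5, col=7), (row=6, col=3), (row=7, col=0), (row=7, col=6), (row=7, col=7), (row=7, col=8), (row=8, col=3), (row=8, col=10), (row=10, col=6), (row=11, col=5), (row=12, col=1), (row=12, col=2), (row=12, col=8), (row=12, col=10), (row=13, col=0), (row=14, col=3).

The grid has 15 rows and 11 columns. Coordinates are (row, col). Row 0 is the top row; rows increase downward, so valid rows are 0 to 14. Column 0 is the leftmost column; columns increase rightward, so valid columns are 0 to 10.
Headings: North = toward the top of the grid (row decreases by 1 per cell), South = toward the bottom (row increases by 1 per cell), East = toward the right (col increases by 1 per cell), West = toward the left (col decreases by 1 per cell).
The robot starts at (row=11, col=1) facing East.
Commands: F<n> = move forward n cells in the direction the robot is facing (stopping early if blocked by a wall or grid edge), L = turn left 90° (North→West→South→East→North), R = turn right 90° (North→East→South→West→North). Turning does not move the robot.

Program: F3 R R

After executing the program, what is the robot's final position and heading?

Start: (row=11, col=1), facing East
  F3: move forward 3, now at (row=11, col=4)
  R: turn right, now facing South
  R: turn right, now facing West
Final: (row=11, col=4), facing West

Answer: Final position: (row=11, col=4), facing West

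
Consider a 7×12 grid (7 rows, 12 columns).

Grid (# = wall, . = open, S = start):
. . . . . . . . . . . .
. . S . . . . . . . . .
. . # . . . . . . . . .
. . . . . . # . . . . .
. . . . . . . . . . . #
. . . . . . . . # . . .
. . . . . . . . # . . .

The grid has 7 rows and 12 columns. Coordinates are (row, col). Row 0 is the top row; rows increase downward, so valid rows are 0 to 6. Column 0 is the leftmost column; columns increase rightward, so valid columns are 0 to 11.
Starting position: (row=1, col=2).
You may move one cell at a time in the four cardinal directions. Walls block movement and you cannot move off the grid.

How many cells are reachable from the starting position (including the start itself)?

BFS flood-fill from (row=1, col=2):
  Distance 0: (row=1, col=2)
  Distance 1: (row=0, col=2), (row=1, col=1), (row=1, col=3)
  Distance 2: (row=0, col=1), (row=0, col=3), (row=1, col=0), (row=1, col=4), (row=2, col=1), (row=2, col=3)
  Distance 3: (row=0, col=0), (row=0, col=4), (row=1, col=5), (row=2, col=0), (row=2, col=4), (row=3, col=1), (row=3, col=3)
  Distance 4: (row=0, col=5), (row=1, col=6), (row=2, col=5), (row=3, col=0), (row=3, col=2), (row=3, col=4), (row=4, col=1), (row=4, col=3)
  Distance 5: (row=0, col=6), (row=1, col=7), (row=2, col=6), (row=3, col=5), (row=4, col=0), (row=4, col=2), (row=4, col=4), (row=5, col=1), (row=5, col=3)
  Distance 6: (row=0, col=7), (row=1, col=8), (row=2, col=7), (row=4, col=5), (row=5, col=0), (row=5, col=2), (row=5, col=4), (row=6, col=1), (row=6, col=3)
  Distance 7: (row=0, col=8), (row=1, col=9), (row=2, col=8), (row=3, col=7), (row=4, col=6), (row=5, col=5), (row=6, col=0), (row=6, col=2), (row=6, col=4)
  Distance 8: (row=0, col=9), (row=1, col=10), (row=2, col=9), (row=3, col=8), (row=4, col=7), (row=5, col=6), (row=6, col=5)
  Distance 9: (row=0, col=10), (row=1, col=11), (row=2, col=10), (row=3, col=9), (row=4, col=8), (row=5, col=7), (row=6, col=6)
  Distance 10: (row=0, col=11), (row=2, col=11), (row=3, col=10), (row=4, col=9), (row=6, col=7)
  Distance 11: (row=3, col=11), (row=4, col=10), (row=5, col=9)
  Distance 12: (row=5, col=10), (row=6, col=9)
  Distance 13: (row=5, col=11), (row=6, col=10)
  Distance 14: (row=6, col=11)
Total reachable: 79 (grid has 79 open cells total)

Answer: Reachable cells: 79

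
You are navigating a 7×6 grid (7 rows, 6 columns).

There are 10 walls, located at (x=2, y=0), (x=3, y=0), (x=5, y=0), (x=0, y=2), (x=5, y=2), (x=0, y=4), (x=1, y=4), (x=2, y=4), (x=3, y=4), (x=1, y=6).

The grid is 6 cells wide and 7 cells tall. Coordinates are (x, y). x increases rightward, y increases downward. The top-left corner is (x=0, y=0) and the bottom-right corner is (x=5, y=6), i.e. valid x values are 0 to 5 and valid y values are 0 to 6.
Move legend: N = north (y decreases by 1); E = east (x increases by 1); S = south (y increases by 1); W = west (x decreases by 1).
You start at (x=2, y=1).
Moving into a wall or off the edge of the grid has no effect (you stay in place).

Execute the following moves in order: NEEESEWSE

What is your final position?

Start: (x=2, y=1)
  N (north): blocked, stay at (x=2, y=1)
  E (east): (x=2, y=1) -> (x=3, y=1)
  E (east): (x=3, y=1) -> (x=4, y=1)
  E (east): (x=4, y=1) -> (x=5, y=1)
  S (south): blocked, stay at (x=5, y=1)
  E (east): blocked, stay at (x=5, y=1)
  W (west): (x=5, y=1) -> (x=4, y=1)
  S (south): (x=4, y=1) -> (x=4, y=2)
  E (east): blocked, stay at (x=4, y=2)
Final: (x=4, y=2)

Answer: Final position: (x=4, y=2)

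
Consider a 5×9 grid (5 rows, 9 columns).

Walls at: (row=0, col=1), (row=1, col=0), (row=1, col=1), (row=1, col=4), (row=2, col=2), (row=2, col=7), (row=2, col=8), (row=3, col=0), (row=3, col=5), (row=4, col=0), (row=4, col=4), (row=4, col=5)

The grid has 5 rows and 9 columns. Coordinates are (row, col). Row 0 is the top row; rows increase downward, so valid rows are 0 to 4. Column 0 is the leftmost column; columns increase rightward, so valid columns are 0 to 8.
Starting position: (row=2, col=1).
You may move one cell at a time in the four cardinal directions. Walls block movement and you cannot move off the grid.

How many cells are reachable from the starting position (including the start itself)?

Answer: Reachable cells: 32

Derivation:
BFS flood-fill from (row=2, col=1):
  Distance 0: (row=2, col=1)
  Distance 1: (row=2, col=0), (row=3, col=1)
  Distance 2: (row=3, col=2), (row=4, col=1)
  Distance 3: (row=3, col=3), (row=4, col=2)
  Distance 4: (row=2, col=3), (row=3, col=4), (row=4, col=3)
  Distance 5: (row=1, col=3), (row=2, col=4)
  Distance 6: (row=0, col=3), (row=1, col=2), (row=2, col=5)
  Distance 7: (row=0, col=2), (row=0, col=4), (row=1, col=5), (row=2, col=6)
  Distance 8: (row=0, col=5), (row=1, col=6), (row=3, col=6)
  Distance 9: (row=0, col=6), (row=1, col=7), (row=3, col=7), (row=4, col=6)
  Distance 10: (row=0, col=7), (row=1, col=8), (row=3, col=8), (row=4, col=7)
  Distance 11: (row=0, col=8), (row=4, col=8)
Total reachable: 32 (grid has 33 open cells total)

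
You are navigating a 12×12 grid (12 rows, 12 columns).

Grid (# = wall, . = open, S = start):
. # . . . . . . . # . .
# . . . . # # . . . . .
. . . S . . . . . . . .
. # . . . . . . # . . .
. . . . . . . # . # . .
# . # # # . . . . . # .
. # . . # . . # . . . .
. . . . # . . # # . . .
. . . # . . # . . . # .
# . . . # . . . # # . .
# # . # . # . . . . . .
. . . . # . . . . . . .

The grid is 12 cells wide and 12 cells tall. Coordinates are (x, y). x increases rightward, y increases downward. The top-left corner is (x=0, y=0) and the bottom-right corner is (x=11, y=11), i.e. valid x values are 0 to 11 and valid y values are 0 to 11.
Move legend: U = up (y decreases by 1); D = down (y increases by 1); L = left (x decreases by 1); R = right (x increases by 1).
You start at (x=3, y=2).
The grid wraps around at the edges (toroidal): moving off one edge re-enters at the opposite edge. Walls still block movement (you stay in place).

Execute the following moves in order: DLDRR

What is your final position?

Answer: Final position: (x=4, y=4)

Derivation:
Start: (x=3, y=2)
  D (down): (x=3, y=2) -> (x=3, y=3)
  L (left): (x=3, y=3) -> (x=2, y=3)
  D (down): (x=2, y=3) -> (x=2, y=4)
  R (right): (x=2, y=4) -> (x=3, y=4)
  R (right): (x=3, y=4) -> (x=4, y=4)
Final: (x=4, y=4)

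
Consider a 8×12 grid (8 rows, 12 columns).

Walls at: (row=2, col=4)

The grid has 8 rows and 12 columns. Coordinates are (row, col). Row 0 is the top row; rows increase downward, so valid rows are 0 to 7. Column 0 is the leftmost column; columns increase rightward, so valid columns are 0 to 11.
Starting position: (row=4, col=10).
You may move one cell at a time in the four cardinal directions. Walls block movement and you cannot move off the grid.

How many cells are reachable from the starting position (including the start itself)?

BFS flood-fill from (row=4, col=10):
  Distance 0: (row=4, col=10)
  Distance 1: (row=3, col=10), (row=4, col=9), (row=4, col=11), (row=5, col=10)
  Distance 2: (row=2, col=10), (row=3, col=9), (row=3, col=11), (row=4, col=8), (row=5, col=9), (row=5, col=11), (row=6, col=10)
  Distance 3: (row=1, col=10), (row=2, col=9), (row=2, col=11), (row=3, col=8), (row=4, col=7), (row=5, col=8), (row=6, col=9), (row=6, col=11), (row=7, col=10)
  Distance 4: (row=0, col=10), (row=1, col=9), (row=1, col=11), (row=2, col=8), (row=3, col=7), (row=4, col=6), (row=5, col=7), (row=6, col=8), (row=7, col=9), (row=7, col=11)
  Distance 5: (row=0, col=9), (row=0, col=11), (row=1, col=8), (row=2, col=7), (row=3, col=6), (row=4, col=5), (row=5, col=6), (row=6, col=7), (row=7, col=8)
  Distance 6: (row=0, col=8), (row=1, col=7), (row=2, col=6), (row=3, col=5), (row=4, col=4), (row=5, col=5), (row=6, col=6), (row=7, col=7)
  Distance 7: (row=0, col=7), (row=1, col=6), (row=2, col=5), (row=3, col=4), (row=4, col=3), (row=5, col=4), (row=6, col=5), (row=7, col=6)
  Distance 8: (row=0, col=6), (row=1, col=5), (row=3, col=3), (row=4, col=2), (row=5, col=3), (row=6, col=4), (row=7, col=5)
  Distance 9: (row=0, col=5), (row=1, col=4), (row=2, col=3), (row=3, col=2), (row=4, col=1), (row=5, col=2), (row=6, col=3), (row=7, col=4)
  Distance 10: (row=0, col=4), (row=1, col=3), (row=2, col=2), (row=3, col=1), (row=4, col=0), (row=5, col=1), (row=6, col=2), (row=7, col=3)
  Distance 11: (row=0, col=3), (row=1, col=2), (row=2, col=1), (row=3, col=0), (row=5, col=0), (row=6, col=1), (row=7, col=2)
  Distance 12: (row=0, col=2), (row=1, col=1), (row=2, col=0), (row=6, col=0), (row=7, col=1)
  Distance 13: (row=0, col=1), (row=1, col=0), (row=7, col=0)
  Distance 14: (row=0, col=0)
Total reachable: 95 (grid has 95 open cells total)

Answer: Reachable cells: 95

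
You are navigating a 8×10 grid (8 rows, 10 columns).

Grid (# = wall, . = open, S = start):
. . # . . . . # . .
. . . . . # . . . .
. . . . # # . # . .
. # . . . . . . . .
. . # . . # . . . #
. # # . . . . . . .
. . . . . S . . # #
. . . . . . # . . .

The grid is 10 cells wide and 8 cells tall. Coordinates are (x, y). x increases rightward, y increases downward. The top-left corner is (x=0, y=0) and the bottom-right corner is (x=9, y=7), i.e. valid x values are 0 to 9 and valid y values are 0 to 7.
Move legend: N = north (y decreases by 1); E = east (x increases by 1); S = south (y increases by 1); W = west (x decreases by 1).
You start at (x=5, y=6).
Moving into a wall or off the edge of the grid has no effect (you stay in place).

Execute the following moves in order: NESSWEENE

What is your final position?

Start: (x=5, y=6)
  N (north): (x=5, y=6) -> (x=5, y=5)
  E (east): (x=5, y=5) -> (x=6, y=5)
  S (south): (x=6, y=5) -> (x=6, y=6)
  S (south): blocked, stay at (x=6, y=6)
  W (west): (x=6, y=6) -> (x=5, y=6)
  E (east): (x=5, y=6) -> (x=6, y=6)
  E (east): (x=6, y=6) -> (x=7, y=6)
  N (north): (x=7, y=6) -> (x=7, y=5)
  E (east): (x=7, y=5) -> (x=8, y=5)
Final: (x=8, y=5)

Answer: Final position: (x=8, y=5)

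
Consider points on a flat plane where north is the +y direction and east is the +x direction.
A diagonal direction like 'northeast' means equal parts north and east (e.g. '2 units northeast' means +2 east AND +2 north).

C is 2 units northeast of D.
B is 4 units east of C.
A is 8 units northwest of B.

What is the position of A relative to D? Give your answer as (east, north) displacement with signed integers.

Place D at the origin (east=0, north=0).
  C is 2 units northeast of D: delta (east=+2, north=+2); C at (east=2, north=2).
  B is 4 units east of C: delta (east=+4, north=+0); B at (east=6, north=2).
  A is 8 units northwest of B: delta (east=-8, north=+8); A at (east=-2, north=10).
Therefore A relative to D: (east=-2, north=10).

Answer: A is at (east=-2, north=10) relative to D.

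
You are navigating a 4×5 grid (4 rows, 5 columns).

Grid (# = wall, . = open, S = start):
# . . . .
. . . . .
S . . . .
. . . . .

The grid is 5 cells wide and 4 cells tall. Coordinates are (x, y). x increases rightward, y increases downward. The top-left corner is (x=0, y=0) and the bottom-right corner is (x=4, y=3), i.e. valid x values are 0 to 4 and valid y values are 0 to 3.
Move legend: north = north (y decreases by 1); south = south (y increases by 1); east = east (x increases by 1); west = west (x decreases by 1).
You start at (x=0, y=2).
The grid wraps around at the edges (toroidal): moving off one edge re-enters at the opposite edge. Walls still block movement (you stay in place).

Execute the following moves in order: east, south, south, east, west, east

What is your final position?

Start: (x=0, y=2)
  east (east): (x=0, y=2) -> (x=1, y=2)
  south (south): (x=1, y=2) -> (x=1, y=3)
  south (south): (x=1, y=3) -> (x=1, y=0)
  east (east): (x=1, y=0) -> (x=2, y=0)
  west (west): (x=2, y=0) -> (x=1, y=0)
  east (east): (x=1, y=0) -> (x=2, y=0)
Final: (x=2, y=0)

Answer: Final position: (x=2, y=0)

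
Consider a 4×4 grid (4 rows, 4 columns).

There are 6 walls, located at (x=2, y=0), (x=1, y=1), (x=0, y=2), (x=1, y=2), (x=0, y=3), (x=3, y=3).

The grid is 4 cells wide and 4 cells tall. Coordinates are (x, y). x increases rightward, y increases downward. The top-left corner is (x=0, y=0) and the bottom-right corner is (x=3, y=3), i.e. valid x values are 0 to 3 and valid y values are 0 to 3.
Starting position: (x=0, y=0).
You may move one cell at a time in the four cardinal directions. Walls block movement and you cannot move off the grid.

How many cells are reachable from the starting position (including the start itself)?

BFS flood-fill from (x=0, y=0):
  Distance 0: (x=0, y=0)
  Distance 1: (x=1, y=0), (x=0, y=1)
Total reachable: 3 (grid has 10 open cells total)

Answer: Reachable cells: 3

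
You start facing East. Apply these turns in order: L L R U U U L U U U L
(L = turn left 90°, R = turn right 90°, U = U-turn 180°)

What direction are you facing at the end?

Start: East
  L (left (90° counter-clockwise)) -> North
  L (left (90° counter-clockwise)) -> West
  R (right (90° clockwise)) -> North
  U (U-turn (180°)) -> South
  U (U-turn (180°)) -> North
  U (U-turn (180°)) -> South
  L (left (90° counter-clockwise)) -> East
  U (U-turn (180°)) -> West
  U (U-turn (180°)) -> East
  U (U-turn (180°)) -> West
  L (left (90° counter-clockwise)) -> South
Final: South

Answer: Final heading: South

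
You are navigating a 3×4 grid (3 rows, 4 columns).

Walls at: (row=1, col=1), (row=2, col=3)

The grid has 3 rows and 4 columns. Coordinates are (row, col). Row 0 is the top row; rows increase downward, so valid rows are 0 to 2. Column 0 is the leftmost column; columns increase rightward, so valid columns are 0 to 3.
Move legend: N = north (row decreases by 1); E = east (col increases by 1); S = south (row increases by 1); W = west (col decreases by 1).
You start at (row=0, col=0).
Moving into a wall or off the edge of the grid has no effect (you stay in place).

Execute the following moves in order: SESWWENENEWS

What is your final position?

Start: (row=0, col=0)
  S (south): (row=0, col=0) -> (row=1, col=0)
  E (east): blocked, stay at (row=1, col=0)
  S (south): (row=1, col=0) -> (row=2, col=0)
  W (west): blocked, stay at (row=2, col=0)
  W (west): blocked, stay at (row=2, col=0)
  E (east): (row=2, col=0) -> (row=2, col=1)
  N (north): blocked, stay at (row=2, col=1)
  E (east): (row=2, col=1) -> (row=2, col=2)
  N (north): (row=2, col=2) -> (row=1, col=2)
  E (east): (row=1, col=2) -> (row=1, col=3)
  W (west): (row=1, col=3) -> (row=1, col=2)
  S (south): (row=1, col=2) -> (row=2, col=2)
Final: (row=2, col=2)

Answer: Final position: (row=2, col=2)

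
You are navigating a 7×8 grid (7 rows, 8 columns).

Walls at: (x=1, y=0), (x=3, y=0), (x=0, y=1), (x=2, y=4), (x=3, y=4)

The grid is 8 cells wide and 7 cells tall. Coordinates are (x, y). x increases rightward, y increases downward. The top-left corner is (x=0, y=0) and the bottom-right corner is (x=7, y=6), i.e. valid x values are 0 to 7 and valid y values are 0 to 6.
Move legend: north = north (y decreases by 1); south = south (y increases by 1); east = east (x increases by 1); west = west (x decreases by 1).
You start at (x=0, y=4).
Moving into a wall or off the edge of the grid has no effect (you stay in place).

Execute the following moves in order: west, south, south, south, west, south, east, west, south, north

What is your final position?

Answer: Final position: (x=0, y=5)

Derivation:
Start: (x=0, y=4)
  west (west): blocked, stay at (x=0, y=4)
  south (south): (x=0, y=4) -> (x=0, y=5)
  south (south): (x=0, y=5) -> (x=0, y=6)
  south (south): blocked, stay at (x=0, y=6)
  west (west): blocked, stay at (x=0, y=6)
  south (south): blocked, stay at (x=0, y=6)
  east (east): (x=0, y=6) -> (x=1, y=6)
  west (west): (x=1, y=6) -> (x=0, y=6)
  south (south): blocked, stay at (x=0, y=6)
  north (north): (x=0, y=6) -> (x=0, y=5)
Final: (x=0, y=5)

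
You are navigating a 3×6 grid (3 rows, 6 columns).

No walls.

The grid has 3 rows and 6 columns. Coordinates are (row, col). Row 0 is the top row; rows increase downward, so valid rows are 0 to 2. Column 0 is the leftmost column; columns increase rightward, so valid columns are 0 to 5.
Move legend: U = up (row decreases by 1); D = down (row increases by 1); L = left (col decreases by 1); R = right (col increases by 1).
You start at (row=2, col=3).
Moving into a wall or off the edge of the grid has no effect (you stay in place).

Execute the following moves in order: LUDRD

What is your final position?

Answer: Final position: (row=2, col=3)

Derivation:
Start: (row=2, col=3)
  L (left): (row=2, col=3) -> (row=2, col=2)
  U (up): (row=2, col=2) -> (row=1, col=2)
  D (down): (row=1, col=2) -> (row=2, col=2)
  R (right): (row=2, col=2) -> (row=2, col=3)
  D (down): blocked, stay at (row=2, col=3)
Final: (row=2, col=3)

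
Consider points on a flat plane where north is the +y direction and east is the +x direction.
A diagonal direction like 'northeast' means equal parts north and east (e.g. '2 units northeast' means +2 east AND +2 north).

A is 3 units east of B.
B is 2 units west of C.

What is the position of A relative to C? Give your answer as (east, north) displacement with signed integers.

Place C at the origin (east=0, north=0).
  B is 2 units west of C: delta (east=-2, north=+0); B at (east=-2, north=0).
  A is 3 units east of B: delta (east=+3, north=+0); A at (east=1, north=0).
Therefore A relative to C: (east=1, north=0).

Answer: A is at (east=1, north=0) relative to C.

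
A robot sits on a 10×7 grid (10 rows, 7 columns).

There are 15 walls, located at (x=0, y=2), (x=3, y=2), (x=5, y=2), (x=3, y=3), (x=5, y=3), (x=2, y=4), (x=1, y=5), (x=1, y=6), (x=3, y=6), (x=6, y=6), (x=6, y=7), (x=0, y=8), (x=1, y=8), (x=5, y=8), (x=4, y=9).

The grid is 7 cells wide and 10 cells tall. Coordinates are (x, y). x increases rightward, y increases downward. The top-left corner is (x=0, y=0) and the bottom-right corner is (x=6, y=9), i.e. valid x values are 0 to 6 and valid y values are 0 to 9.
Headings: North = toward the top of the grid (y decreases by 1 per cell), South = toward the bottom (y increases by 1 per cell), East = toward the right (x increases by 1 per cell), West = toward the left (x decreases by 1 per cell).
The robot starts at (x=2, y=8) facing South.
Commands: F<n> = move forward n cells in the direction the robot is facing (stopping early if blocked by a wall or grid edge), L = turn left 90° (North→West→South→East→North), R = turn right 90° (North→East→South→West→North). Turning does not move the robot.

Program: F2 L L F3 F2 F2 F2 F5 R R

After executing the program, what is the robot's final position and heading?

Start: (x=2, y=8), facing South
  F2: move forward 1/2 (blocked), now at (x=2, y=9)
  L: turn left, now facing East
  L: turn left, now facing North
  F3: move forward 3, now at (x=2, y=6)
  F2: move forward 1/2 (blocked), now at (x=2, y=5)
  F2: move forward 0/2 (blocked), now at (x=2, y=5)
  F2: move forward 0/2 (blocked), now at (x=2, y=5)
  F5: move forward 0/5 (blocked), now at (x=2, y=5)
  R: turn right, now facing East
  R: turn right, now facing South
Final: (x=2, y=5), facing South

Answer: Final position: (x=2, y=5), facing South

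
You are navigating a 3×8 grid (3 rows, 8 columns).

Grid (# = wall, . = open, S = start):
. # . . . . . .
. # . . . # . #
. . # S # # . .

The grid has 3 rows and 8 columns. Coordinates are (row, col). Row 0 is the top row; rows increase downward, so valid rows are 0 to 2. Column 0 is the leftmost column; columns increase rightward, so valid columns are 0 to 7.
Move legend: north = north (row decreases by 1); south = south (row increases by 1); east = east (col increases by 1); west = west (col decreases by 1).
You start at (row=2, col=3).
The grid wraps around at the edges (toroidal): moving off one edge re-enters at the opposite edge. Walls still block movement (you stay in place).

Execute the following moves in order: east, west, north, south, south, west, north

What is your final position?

Start: (row=2, col=3)
  east (east): blocked, stay at (row=2, col=3)
  west (west): blocked, stay at (row=2, col=3)
  north (north): (row=2, col=3) -> (row=1, col=3)
  south (south): (row=1, col=3) -> (row=2, col=3)
  south (south): (row=2, col=3) -> (row=0, col=3)
  west (west): (row=0, col=3) -> (row=0, col=2)
  north (north): blocked, stay at (row=0, col=2)
Final: (row=0, col=2)

Answer: Final position: (row=0, col=2)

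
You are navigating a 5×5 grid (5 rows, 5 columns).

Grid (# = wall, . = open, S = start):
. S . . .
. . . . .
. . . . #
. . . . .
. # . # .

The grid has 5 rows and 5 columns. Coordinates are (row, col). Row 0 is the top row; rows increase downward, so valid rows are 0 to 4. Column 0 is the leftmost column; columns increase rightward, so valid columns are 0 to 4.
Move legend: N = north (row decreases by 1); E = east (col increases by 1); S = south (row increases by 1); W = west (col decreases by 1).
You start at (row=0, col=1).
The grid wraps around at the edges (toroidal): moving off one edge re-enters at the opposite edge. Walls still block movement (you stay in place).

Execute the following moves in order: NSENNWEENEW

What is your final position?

Start: (row=0, col=1)
  N (north): blocked, stay at (row=0, col=1)
  S (south): (row=0, col=1) -> (row=1, col=1)
  E (east): (row=1, col=1) -> (row=1, col=2)
  N (north): (row=1, col=2) -> (row=0, col=2)
  N (north): (row=0, col=2) -> (row=4, col=2)
  W (west): blocked, stay at (row=4, col=2)
  E (east): blocked, stay at (row=4, col=2)
  E (east): blocked, stay at (row=4, col=2)
  N (north): (row=4, col=2) -> (row=3, col=2)
  E (east): (row=3, col=2) -> (row=3, col=3)
  W (west): (row=3, col=3) -> (row=3, col=2)
Final: (row=3, col=2)

Answer: Final position: (row=3, col=2)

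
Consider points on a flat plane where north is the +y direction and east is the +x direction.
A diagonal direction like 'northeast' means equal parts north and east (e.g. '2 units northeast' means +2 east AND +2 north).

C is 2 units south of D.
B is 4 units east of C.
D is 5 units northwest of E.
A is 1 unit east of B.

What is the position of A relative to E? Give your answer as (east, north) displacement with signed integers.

Place E at the origin (east=0, north=0).
  D is 5 units northwest of E: delta (east=-5, north=+5); D at (east=-5, north=5).
  C is 2 units south of D: delta (east=+0, north=-2); C at (east=-5, north=3).
  B is 4 units east of C: delta (east=+4, north=+0); B at (east=-1, north=3).
  A is 1 unit east of B: delta (east=+1, north=+0); A at (east=0, north=3).
Therefore A relative to E: (east=0, north=3).

Answer: A is at (east=0, north=3) relative to E.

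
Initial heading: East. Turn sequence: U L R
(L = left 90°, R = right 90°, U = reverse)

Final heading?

Start: East
  U (U-turn (180°)) -> West
  L (left (90° counter-clockwise)) -> South
  R (right (90° clockwise)) -> West
Final: West

Answer: Final heading: West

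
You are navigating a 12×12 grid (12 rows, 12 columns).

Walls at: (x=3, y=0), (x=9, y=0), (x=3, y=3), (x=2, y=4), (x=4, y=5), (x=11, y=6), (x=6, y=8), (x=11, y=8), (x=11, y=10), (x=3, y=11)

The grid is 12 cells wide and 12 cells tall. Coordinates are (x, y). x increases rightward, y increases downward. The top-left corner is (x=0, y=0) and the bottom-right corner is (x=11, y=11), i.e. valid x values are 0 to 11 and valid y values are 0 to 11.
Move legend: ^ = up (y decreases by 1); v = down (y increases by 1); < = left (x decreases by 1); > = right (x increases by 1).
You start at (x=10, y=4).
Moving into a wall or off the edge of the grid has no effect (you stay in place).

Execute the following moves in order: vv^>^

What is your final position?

Answer: Final position: (x=11, y=4)

Derivation:
Start: (x=10, y=4)
  v (down): (x=10, y=4) -> (x=10, y=5)
  v (down): (x=10, y=5) -> (x=10, y=6)
  ^ (up): (x=10, y=6) -> (x=10, y=5)
  > (right): (x=10, y=5) -> (x=11, y=5)
  ^ (up): (x=11, y=5) -> (x=11, y=4)
Final: (x=11, y=4)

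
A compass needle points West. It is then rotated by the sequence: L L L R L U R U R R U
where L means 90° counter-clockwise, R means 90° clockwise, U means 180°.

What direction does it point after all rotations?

Start: West
  L (left (90° counter-clockwise)) -> South
  L (left (90° counter-clockwise)) -> East
  L (left (90° counter-clockwise)) -> North
  R (right (90° clockwise)) -> East
  L (left (90° counter-clockwise)) -> North
  U (U-turn (180°)) -> South
  R (right (90° clockwise)) -> West
  U (U-turn (180°)) -> East
  R (right (90° clockwise)) -> South
  R (right (90° clockwise)) -> West
  U (U-turn (180°)) -> East
Final: East

Answer: Final heading: East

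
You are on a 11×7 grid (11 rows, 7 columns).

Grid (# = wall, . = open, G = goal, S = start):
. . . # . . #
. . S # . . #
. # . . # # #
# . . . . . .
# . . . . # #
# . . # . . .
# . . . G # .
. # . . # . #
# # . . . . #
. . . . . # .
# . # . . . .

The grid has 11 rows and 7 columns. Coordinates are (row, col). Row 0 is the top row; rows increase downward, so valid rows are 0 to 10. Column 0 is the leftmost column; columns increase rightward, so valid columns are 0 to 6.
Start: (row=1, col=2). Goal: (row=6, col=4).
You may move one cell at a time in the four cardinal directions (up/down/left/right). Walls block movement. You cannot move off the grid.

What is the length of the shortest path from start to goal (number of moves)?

BFS from (row=1, col=2) until reaching (row=6, col=4):
  Distance 0: (row=1, col=2)
  Distance 1: (row=0, col=2), (row=1, col=1), (row=2, col=2)
  Distance 2: (row=0, col=1), (row=1, col=0), (row=2, col=3), (row=3, col=2)
  Distance 3: (row=0, col=0), (row=2, col=0), (row=3, col=1), (row=3, col=3), (row=4, col=2)
  Distance 4: (row=3, col=4), (row=4, col=1), (row=4, col=3), (row=5, col=2)
  Distance 5: (row=3, col=5), (row=4, col=4), (row=5, col=1), (row=6, col=2)
  Distance 6: (row=3, col=6), (row=5, col=4), (row=6, col=1), (row=6, col=3), (row=7, col=2)
  Distance 7: (row=5, col=5), (row=6, col=4), (row=7, col=3), (row=8, col=2)  <- goal reached here
One shortest path (7 moves): (row=1, col=2) -> (row=2, col=2) -> (row=2, col=3) -> (row=3, col=3) -> (row=3, col=4) -> (row=4, col=4) -> (row=5, col=4) -> (row=6, col=4)

Answer: Shortest path length: 7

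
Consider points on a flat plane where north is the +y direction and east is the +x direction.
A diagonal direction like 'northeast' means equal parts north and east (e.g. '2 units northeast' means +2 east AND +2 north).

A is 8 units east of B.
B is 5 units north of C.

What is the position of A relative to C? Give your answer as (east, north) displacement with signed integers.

Place C at the origin (east=0, north=0).
  B is 5 units north of C: delta (east=+0, north=+5); B at (east=0, north=5).
  A is 8 units east of B: delta (east=+8, north=+0); A at (east=8, north=5).
Therefore A relative to C: (east=8, north=5).

Answer: A is at (east=8, north=5) relative to C.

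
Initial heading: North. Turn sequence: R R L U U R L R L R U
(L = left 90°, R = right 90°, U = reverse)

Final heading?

Answer: Final heading: North

Derivation:
Start: North
  R (right (90° clockwise)) -> East
  R (right (90° clockwise)) -> South
  L (left (90° counter-clockwise)) -> East
  U (U-turn (180°)) -> West
  U (U-turn (180°)) -> East
  R (right (90° clockwise)) -> South
  L (left (90° counter-clockwise)) -> East
  R (right (90° clockwise)) -> South
  L (left (90° counter-clockwise)) -> East
  R (right (90° clockwise)) -> South
  U (U-turn (180°)) -> North
Final: North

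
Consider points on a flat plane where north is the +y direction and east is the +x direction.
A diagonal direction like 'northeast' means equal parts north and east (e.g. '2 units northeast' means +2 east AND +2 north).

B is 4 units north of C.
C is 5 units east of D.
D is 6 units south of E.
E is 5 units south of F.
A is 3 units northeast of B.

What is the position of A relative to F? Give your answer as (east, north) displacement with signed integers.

Place F at the origin (east=0, north=0).
  E is 5 units south of F: delta (east=+0, north=-5); E at (east=0, north=-5).
  D is 6 units south of E: delta (east=+0, north=-6); D at (east=0, north=-11).
  C is 5 units east of D: delta (east=+5, north=+0); C at (east=5, north=-11).
  B is 4 units north of C: delta (east=+0, north=+4); B at (east=5, north=-7).
  A is 3 units northeast of B: delta (east=+3, north=+3); A at (east=8, north=-4).
Therefore A relative to F: (east=8, north=-4).

Answer: A is at (east=8, north=-4) relative to F.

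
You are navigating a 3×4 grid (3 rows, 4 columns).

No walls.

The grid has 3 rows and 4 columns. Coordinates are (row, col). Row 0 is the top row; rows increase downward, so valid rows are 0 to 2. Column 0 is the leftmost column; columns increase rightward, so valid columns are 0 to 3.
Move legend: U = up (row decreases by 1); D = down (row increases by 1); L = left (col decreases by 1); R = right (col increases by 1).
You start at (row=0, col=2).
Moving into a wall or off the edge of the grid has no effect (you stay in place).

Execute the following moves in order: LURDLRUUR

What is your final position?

Start: (row=0, col=2)
  L (left): (row=0, col=2) -> (row=0, col=1)
  U (up): blocked, stay at (row=0, col=1)
  R (right): (row=0, col=1) -> (row=0, col=2)
  D (down): (row=0, col=2) -> (row=1, col=2)
  L (left): (row=1, col=2) -> (row=1, col=1)
  R (right): (row=1, col=1) -> (row=1, col=2)
  U (up): (row=1, col=2) -> (row=0, col=2)
  U (up): blocked, stay at (row=0, col=2)
  R (right): (row=0, col=2) -> (row=0, col=3)
Final: (row=0, col=3)

Answer: Final position: (row=0, col=3)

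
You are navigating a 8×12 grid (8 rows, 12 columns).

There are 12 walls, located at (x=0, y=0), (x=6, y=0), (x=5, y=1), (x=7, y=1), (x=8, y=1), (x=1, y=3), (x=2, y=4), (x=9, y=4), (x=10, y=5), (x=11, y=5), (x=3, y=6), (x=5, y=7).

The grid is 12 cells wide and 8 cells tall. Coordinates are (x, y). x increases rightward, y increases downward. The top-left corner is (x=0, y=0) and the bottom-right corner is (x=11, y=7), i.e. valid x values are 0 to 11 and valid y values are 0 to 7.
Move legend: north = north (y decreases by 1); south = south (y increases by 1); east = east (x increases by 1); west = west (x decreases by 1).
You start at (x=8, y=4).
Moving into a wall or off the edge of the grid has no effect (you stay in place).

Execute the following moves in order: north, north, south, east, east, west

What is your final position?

Start: (x=8, y=4)
  north (north): (x=8, y=4) -> (x=8, y=3)
  north (north): (x=8, y=3) -> (x=8, y=2)
  south (south): (x=8, y=2) -> (x=8, y=3)
  east (east): (x=8, y=3) -> (x=9, y=3)
  east (east): (x=9, y=3) -> (x=10, y=3)
  west (west): (x=10, y=3) -> (x=9, y=3)
Final: (x=9, y=3)

Answer: Final position: (x=9, y=3)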